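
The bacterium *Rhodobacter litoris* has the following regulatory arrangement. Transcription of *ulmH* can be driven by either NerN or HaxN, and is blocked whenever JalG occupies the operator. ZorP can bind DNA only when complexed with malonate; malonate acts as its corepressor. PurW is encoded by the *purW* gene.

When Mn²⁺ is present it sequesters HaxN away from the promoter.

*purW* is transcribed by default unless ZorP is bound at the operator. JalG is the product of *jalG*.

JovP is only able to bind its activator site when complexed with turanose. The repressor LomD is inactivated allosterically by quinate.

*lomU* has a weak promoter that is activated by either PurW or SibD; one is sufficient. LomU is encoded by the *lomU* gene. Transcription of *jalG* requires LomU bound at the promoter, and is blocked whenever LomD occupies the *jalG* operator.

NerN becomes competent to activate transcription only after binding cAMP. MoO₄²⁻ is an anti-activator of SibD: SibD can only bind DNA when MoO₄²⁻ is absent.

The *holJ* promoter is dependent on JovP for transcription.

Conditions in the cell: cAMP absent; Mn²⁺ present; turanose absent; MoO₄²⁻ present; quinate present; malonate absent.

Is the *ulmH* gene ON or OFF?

OFF

cAMP is absent, so NerN is inactive.
Mn²⁺ is present, so HaxN is inactive.
Quinate is present, so LomD is inactive.
Malonate is absent, so ZorP is inactive.
With no repressor bound, *purW* is transcribed.
So PurW is produced and active.
MoO₄²⁻ is present, so SibD is inactive.
Activator PurW is present, so *lomU* is transcribed.
So LomU is produced and active.
No repressor is bound and LomU is active, so *jalG* is transcribed.
So JalG is produced and active.
With repressor JalG bound, *ulmH* is not transcribed.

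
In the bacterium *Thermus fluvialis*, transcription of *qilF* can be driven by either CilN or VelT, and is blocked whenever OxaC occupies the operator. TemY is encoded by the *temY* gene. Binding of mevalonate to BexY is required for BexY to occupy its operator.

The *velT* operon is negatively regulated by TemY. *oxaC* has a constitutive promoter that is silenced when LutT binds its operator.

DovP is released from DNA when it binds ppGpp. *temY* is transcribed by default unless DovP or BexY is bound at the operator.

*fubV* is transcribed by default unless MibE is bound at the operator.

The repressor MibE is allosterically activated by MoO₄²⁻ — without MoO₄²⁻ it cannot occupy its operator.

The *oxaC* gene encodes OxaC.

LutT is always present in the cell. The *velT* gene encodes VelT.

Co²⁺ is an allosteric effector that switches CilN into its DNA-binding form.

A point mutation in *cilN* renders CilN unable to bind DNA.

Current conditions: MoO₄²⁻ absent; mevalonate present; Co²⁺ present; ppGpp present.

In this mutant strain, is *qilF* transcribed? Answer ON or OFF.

LutT is produced constitutively and is active.
With repressor LutT bound, *oxaC* is not transcribed.
So OxaC is not produced.
CilN is non-functional in this strain, so it has no effect.
ppGpp is present, so DovP is inactive.
Mevalonate is present, so BexY is active.
With repressor BexY bound, *temY* is not transcribed.
So TemY is not produced.
With no repressor bound, *velT* is transcribed.
So VelT is produced and active.
Activator VelT is present, so *qilF* is transcribed.

ON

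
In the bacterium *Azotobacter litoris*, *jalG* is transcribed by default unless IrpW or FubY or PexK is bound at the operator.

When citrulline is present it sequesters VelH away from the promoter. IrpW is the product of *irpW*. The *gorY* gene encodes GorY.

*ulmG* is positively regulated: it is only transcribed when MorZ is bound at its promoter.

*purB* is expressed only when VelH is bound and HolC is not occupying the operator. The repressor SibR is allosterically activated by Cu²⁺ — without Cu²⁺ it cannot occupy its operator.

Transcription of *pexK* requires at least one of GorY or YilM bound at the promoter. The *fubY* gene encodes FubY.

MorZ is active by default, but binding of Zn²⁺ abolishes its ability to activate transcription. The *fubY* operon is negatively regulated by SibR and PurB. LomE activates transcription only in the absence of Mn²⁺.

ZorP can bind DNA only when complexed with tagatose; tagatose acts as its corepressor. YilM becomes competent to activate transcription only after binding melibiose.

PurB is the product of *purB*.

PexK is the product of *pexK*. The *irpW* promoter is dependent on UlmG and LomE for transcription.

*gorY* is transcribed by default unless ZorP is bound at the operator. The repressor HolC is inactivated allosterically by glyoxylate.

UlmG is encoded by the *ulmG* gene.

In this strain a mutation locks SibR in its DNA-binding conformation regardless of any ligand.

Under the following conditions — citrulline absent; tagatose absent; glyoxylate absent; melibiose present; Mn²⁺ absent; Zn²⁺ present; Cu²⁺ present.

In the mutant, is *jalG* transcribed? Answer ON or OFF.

Zn²⁺ is present, so MorZ is inactive.
Required activator MorZ is absent, so *ulmG* is not transcribed.
So UlmG is not produced.
Mn²⁺ is absent, so LomE is active.
Required activator UlmG is absent, so *irpW* is not transcribed.
So IrpW is not produced.
SibR is constitutively active in this strain.
Glyoxylate is absent, so HolC is active.
Citrulline is absent, so VelH is active.
With repressor HolC bound, *purB* is not transcribed.
So PurB is not produced.
With repressor SibR bound, *fubY* is not transcribed.
So FubY is not produced.
Tagatose is absent, so ZorP is inactive.
With no repressor bound, *gorY* is transcribed.
So GorY is produced and active.
Melibiose is present, so YilM is active.
Activator GorY is present, so *pexK* is transcribed.
So PexK is produced and active.
With repressor PexK bound, *jalG* is not transcribed.

OFF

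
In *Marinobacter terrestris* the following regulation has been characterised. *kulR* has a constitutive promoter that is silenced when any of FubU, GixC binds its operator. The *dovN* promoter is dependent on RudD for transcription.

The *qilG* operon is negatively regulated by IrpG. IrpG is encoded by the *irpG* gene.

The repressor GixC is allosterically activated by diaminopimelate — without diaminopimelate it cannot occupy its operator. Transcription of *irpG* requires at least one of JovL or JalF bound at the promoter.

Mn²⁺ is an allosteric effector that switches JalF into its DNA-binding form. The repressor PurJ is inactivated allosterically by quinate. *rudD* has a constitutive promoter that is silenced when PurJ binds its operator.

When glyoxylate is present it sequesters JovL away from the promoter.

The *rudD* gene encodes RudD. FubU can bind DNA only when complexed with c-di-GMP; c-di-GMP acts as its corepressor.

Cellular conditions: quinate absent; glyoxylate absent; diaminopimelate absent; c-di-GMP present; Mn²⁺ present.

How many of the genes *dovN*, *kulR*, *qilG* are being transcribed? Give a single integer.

Quinate is absent, so PurJ is active.
With repressor PurJ bound, *rudD* is not transcribed.
So RudD is not produced.
Required activator RudD is absent, so *dovN* is not transcribed.
→ *dovN* is OFF.
c-di-GMP is present, so FubU is active.
Diaminopimelate is absent, so GixC is inactive.
With repressor FubU bound, *kulR* is not transcribed.
→ *kulR* is OFF.
Glyoxylate is absent, so JovL is active.
Mn²⁺ is present, so JalF is active.
Activator JovL is present, so *irpG* is transcribed.
So IrpG is produced and active.
With repressor IrpG bound, *qilG* is not transcribed.
→ *qilG* is OFF.
0 of the 3 genes are transcribed.

0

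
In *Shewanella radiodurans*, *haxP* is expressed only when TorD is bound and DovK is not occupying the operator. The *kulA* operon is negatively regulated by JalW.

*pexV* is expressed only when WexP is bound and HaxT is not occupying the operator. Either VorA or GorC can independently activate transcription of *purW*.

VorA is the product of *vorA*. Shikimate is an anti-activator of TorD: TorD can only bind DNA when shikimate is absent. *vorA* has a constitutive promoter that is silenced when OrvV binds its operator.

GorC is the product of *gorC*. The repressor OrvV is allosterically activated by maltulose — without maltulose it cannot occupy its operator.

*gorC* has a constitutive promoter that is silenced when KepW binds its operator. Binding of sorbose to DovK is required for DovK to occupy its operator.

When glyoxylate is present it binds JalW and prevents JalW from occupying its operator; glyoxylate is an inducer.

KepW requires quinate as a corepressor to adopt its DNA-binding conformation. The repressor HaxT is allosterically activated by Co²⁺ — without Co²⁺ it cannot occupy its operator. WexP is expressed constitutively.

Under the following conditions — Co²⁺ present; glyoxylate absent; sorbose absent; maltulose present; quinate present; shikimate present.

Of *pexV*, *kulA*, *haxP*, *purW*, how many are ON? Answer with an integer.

Co²⁺ is present, so HaxT is active.
WexP is produced constitutively and is active.
With repressor HaxT bound, *pexV* is not transcribed.
→ *pexV* is OFF.
Glyoxylate is absent, so JalW is active.
With repressor JalW bound, *kulA* is not transcribed.
→ *kulA* is OFF.
Shikimate is present, so TorD is inactive.
Sorbose is absent, so DovK is inactive.
Required activator TorD is absent, so *haxP* is not transcribed.
→ *haxP* is OFF.
Maltulose is present, so OrvV is active.
With repressor OrvV bound, *vorA* is not transcribed.
So VorA is not produced.
Quinate is present, so KepW is active.
With repressor KepW bound, *gorC* is not transcribed.
So GorC is not produced.
No activator is available at the *purW* promoter, so *purW* is not transcribed.
→ *purW* is OFF.
0 of the 4 genes are transcribed.

0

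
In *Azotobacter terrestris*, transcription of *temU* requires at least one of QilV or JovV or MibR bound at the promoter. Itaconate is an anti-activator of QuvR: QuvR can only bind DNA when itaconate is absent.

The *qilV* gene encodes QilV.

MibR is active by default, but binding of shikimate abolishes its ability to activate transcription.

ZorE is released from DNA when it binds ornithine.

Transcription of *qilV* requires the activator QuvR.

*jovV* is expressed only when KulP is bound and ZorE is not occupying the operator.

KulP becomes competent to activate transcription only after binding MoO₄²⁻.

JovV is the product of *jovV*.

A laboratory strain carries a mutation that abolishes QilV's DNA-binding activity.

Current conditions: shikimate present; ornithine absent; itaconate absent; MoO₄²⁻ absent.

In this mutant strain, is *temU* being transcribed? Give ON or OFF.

OFF

QilV is non-functional in this strain, so it has no effect.
MoO₄²⁻ is absent, so KulP is inactive.
Ornithine is absent, so ZorE is active.
With repressor ZorE bound, *jovV* is not transcribed.
So JovV is not produced.
Shikimate is present, so MibR is inactive.
No activator is available at the *temU* promoter, so *temU* is not transcribed.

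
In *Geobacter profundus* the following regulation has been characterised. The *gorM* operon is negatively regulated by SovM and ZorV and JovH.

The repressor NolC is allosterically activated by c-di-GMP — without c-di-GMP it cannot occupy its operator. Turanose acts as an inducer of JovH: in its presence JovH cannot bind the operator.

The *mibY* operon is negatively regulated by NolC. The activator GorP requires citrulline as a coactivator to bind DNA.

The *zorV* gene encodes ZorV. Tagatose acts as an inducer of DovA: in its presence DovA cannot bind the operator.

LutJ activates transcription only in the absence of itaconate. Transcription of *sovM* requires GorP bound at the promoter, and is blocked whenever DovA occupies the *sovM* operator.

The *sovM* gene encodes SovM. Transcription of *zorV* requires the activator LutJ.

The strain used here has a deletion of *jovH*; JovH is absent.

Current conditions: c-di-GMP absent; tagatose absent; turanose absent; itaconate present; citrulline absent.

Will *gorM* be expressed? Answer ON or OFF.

ON

Tagatose is absent, so DovA is active.
Citrulline is absent, so GorP is inactive.
With repressor DovA bound, *sovM* is not transcribed.
So SovM is not produced.
Itaconate is present, so LutJ is inactive.
Required activator LutJ is absent, so *zorV* is not transcribed.
So ZorV is not produced.
JovH is non-functional in this strain, so it has no effect.
With no repressor bound, *gorM* is transcribed.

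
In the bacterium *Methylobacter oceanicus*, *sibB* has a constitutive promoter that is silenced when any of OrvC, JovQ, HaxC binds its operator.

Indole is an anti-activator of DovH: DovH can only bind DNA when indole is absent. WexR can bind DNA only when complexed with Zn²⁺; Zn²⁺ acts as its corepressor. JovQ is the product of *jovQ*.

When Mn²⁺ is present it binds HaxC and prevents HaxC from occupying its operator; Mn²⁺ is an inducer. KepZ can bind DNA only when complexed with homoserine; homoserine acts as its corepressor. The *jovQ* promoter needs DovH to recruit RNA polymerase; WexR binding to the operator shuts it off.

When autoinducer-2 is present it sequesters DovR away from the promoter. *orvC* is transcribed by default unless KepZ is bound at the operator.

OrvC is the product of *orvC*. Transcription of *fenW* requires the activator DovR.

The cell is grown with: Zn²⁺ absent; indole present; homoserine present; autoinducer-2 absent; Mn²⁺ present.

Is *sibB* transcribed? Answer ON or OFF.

Homoserine is present, so KepZ is active.
With repressor KepZ bound, *orvC* is not transcribed.
So OrvC is not produced.
Zn²⁺ is absent, so WexR is inactive.
Indole is present, so DovH is inactive.
Required activator DovH is absent, so *jovQ* is not transcribed.
So JovQ is not produced.
Mn²⁺ is present, so HaxC is inactive.
With no repressor bound, *sibB* is transcribed.

ON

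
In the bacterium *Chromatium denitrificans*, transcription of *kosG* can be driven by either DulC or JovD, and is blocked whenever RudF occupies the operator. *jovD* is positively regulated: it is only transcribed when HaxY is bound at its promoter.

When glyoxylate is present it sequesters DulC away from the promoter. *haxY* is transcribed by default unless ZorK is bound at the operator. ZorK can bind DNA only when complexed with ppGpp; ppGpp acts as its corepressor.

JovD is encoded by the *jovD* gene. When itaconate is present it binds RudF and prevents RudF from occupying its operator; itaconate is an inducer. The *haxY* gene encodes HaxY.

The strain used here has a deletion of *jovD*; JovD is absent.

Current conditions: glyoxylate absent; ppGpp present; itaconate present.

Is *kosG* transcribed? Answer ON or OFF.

ON

Glyoxylate is absent, so DulC is active.
JovD is non-functional in this strain, so it has no effect.
Itaconate is present, so RudF is inactive.
Activator DulC is present, so *kosG* is transcribed.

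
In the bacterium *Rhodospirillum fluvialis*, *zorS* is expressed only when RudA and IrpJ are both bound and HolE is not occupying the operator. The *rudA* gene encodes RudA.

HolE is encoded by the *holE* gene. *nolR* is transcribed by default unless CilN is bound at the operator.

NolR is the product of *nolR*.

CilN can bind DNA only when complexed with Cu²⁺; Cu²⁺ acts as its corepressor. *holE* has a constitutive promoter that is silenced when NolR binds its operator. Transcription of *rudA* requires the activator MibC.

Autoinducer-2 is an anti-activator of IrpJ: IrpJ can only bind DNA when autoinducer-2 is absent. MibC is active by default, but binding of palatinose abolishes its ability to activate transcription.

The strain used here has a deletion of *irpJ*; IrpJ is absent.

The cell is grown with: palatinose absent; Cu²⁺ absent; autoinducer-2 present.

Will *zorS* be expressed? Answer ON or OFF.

OFF

Palatinose is absent, so MibC is active.
No repressor is bound and MibC is active, so *rudA* is transcribed.
So RudA is produced and active.
Cu²⁺ is absent, so CilN is inactive.
With no repressor bound, *nolR* is transcribed.
So NolR is produced and active.
With repressor NolR bound, *holE* is not transcribed.
So HolE is not produced.
IrpJ is non-functional in this strain, so it has no effect.
Required activator IrpJ is absent, so *zorS* is not transcribed.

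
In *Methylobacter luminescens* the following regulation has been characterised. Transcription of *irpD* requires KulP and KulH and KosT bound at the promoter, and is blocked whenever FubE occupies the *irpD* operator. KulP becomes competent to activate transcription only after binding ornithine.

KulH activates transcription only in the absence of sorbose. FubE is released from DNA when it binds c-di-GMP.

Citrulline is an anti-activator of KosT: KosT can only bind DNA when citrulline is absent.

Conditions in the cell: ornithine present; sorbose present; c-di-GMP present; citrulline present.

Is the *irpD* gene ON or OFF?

OFF

c-di-GMP is present, so FubE is inactive.
Ornithine is present, so KulP is active.
Sorbose is present, so KulH is inactive.
Citrulline is present, so KosT is inactive.
Required activator KulH is absent, so *irpD* is not transcribed.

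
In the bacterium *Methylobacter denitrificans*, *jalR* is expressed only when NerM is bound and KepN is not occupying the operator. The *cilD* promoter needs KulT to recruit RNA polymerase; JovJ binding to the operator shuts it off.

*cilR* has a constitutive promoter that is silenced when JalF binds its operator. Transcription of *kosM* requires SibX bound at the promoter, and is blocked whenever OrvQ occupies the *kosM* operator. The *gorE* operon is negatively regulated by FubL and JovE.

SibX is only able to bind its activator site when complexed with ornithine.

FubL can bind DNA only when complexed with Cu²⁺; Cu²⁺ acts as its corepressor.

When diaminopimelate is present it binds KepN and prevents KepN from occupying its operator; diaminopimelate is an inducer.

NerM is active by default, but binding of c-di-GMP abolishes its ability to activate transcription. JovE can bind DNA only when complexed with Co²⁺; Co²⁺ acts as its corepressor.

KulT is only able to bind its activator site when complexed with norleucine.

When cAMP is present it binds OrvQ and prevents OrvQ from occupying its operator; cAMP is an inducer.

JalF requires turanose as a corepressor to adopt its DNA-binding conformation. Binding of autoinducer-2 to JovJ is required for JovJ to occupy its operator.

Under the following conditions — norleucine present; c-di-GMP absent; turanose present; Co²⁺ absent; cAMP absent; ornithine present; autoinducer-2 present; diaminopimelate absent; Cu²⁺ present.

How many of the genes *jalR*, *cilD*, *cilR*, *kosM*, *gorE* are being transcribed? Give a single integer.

0

c-di-GMP is absent, so NerM is active.
Diaminopimelate is absent, so KepN is active.
With repressor KepN bound, *jalR* is not transcribed.
→ *jalR* is OFF.
Autoinducer-2 is present, so JovJ is active.
Norleucine is present, so KulT is active.
With repressor JovJ bound, *cilD* is not transcribed.
→ *cilD* is OFF.
Turanose is present, so JalF is active.
With repressor JalF bound, *cilR* is not transcribed.
→ *cilR* is OFF.
cAMP is absent, so OrvQ is active.
Ornithine is present, so SibX is active.
With repressor OrvQ bound, *kosM* is not transcribed.
→ *kosM* is OFF.
Cu²⁺ is present, so FubL is active.
Co²⁺ is absent, so JovE is inactive.
With repressor FubL bound, *gorE* is not transcribed.
→ *gorE* is OFF.
0 of the 5 genes are transcribed.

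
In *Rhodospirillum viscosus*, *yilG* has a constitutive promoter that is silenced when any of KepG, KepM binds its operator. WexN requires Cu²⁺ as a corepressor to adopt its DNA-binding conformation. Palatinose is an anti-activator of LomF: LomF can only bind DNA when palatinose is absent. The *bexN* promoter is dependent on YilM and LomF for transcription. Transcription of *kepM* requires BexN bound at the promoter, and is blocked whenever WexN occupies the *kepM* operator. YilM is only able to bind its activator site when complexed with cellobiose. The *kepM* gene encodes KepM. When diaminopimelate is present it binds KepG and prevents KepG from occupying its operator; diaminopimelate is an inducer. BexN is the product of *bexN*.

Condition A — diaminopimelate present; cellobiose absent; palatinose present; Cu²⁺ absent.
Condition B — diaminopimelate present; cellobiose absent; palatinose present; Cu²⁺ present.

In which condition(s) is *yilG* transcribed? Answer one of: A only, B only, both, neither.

both

Condition A:
Diaminopimelate is present, so KepG is inactive.
Cellobiose is absent, so YilM is inactive.
Palatinose is present, so LomF is inactive.
Required activator YilM is absent, so *bexN* is not transcribed.
So BexN is not produced.
Cu²⁺ is absent, so WexN is inactive.
Required activator BexN is absent, so *kepM* is not transcribed.
So KepM is not produced.
With no repressor bound, *yilG* is transcribed.
→ *yilG* is ON in A.
Condition B:
Diaminopimelate is present, so KepG is inactive.
Cellobiose is absent, so YilM is inactive.
Palatinose is present, so LomF is inactive.
Required activator YilM is absent, so *bexN* is not transcribed.
So BexN is not produced.
Cu²⁺ is present, so WexN is active.
With repressor WexN bound, *kepM* is not transcribed.
So KepM is not produced.
With no repressor bound, *yilG* is transcribed.
→ *yilG* is ON in B.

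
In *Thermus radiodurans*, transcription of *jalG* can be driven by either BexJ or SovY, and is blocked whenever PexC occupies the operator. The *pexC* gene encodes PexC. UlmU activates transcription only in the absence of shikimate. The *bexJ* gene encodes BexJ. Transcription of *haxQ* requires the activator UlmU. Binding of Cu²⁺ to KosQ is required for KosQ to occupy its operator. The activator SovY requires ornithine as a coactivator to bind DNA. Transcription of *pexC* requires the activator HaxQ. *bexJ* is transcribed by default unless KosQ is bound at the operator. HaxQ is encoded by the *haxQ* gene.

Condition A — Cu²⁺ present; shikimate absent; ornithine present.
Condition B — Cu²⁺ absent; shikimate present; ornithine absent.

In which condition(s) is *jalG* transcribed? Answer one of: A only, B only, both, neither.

B only

Condition A:
Cu²⁺ is present, so KosQ is active.
With repressor KosQ bound, *bexJ* is not transcribed.
So BexJ is not produced.
Shikimate is absent, so UlmU is active.
No repressor is bound and UlmU is active, so *haxQ* is transcribed.
So HaxQ is produced and active.
No repressor is bound and HaxQ is active, so *pexC* is transcribed.
So PexC is produced and active.
Ornithine is present, so SovY is active.
With repressor PexC bound, *jalG* is not transcribed.
→ *jalG* is OFF in A.
Condition B:
Cu²⁺ is absent, so KosQ is inactive.
With no repressor bound, *bexJ* is transcribed.
So BexJ is produced and active.
Shikimate is present, so UlmU is inactive.
Required activator UlmU is absent, so *haxQ* is not transcribed.
So HaxQ is not produced.
Required activator HaxQ is absent, so *pexC* is not transcribed.
So PexC is not produced.
Ornithine is absent, so SovY is inactive.
Activator BexJ is present, so *jalG* is transcribed.
→ *jalG* is ON in B.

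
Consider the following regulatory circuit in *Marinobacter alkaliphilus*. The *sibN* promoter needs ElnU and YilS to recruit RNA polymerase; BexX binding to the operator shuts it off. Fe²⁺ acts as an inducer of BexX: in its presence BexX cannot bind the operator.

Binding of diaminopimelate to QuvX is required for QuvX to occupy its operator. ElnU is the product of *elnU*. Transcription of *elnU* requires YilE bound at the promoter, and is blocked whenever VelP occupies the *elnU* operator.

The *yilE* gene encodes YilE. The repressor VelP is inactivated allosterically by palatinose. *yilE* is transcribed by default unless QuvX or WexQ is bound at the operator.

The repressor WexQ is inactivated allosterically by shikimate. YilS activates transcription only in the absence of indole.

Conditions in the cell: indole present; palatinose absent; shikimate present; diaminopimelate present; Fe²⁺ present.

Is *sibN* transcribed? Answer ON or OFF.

OFF

Fe²⁺ is present, so BexX is inactive.
Palatinose is absent, so VelP is active.
Diaminopimelate is present, so QuvX is active.
Shikimate is present, so WexQ is inactive.
With repressor QuvX bound, *yilE* is not transcribed.
So YilE is not produced.
With repressor VelP bound, *elnU* is not transcribed.
So ElnU is not produced.
Indole is present, so YilS is inactive.
Required activator ElnU is absent, so *sibN* is not transcribed.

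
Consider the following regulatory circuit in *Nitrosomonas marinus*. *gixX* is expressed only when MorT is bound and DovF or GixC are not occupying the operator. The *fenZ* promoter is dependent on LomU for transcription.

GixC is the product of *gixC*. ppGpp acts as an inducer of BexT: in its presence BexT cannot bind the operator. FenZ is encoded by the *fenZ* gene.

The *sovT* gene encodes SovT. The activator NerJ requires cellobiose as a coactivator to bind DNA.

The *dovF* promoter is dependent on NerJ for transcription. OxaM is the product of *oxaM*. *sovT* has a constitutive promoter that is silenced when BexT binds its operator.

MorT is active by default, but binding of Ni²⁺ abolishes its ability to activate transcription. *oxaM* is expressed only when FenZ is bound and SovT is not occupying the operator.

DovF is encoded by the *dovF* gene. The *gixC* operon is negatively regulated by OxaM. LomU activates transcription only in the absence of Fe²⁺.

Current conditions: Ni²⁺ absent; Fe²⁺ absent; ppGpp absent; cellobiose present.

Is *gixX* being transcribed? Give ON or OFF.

OFF

Ni²⁺ is absent, so MorT is active.
Cellobiose is present, so NerJ is active.
No repressor is bound and NerJ is active, so *dovF* is transcribed.
So DovF is produced and active.
Fe²⁺ is absent, so LomU is active.
No repressor is bound and LomU is active, so *fenZ* is transcribed.
So FenZ is produced and active.
ppGpp is absent, so BexT is active.
With repressor BexT bound, *sovT* is not transcribed.
So SovT is not produced.
No repressor is bound and FenZ is active, so *oxaM* is transcribed.
So OxaM is produced and active.
With repressor OxaM bound, *gixC* is not transcribed.
So GixC is not produced.
With repressor DovF bound, *gixX* is not transcribed.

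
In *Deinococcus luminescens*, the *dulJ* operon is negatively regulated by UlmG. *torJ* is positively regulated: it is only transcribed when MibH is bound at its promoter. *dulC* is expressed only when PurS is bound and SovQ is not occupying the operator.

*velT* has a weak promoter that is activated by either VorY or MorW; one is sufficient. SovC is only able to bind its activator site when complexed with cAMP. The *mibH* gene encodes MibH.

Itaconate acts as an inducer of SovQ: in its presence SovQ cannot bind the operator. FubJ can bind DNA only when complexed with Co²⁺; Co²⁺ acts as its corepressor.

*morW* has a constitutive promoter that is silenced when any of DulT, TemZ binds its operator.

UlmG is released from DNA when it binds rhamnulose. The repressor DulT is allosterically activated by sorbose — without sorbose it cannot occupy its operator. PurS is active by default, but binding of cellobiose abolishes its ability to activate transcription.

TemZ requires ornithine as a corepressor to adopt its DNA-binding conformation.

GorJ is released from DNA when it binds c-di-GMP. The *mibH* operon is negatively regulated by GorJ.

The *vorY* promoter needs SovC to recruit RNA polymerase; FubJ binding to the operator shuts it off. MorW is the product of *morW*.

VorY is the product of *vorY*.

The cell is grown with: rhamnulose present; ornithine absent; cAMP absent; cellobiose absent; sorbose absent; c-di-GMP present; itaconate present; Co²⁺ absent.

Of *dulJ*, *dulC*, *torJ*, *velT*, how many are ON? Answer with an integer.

Rhamnulose is present, so UlmG is inactive.
With no repressor bound, *dulJ* is transcribed.
→ *dulJ* is ON.
Cellobiose is absent, so PurS is active.
Itaconate is present, so SovQ is inactive.
No repressor is bound and PurS is active, so *dulC* is transcribed.
→ *dulC* is ON.
c-di-GMP is present, so GorJ is inactive.
With no repressor bound, *mibH* is transcribed.
So MibH is produced and active.
No repressor is bound and MibH is active, so *torJ* is transcribed.
→ *torJ* is ON.
Co²⁺ is absent, so FubJ is inactive.
cAMP is absent, so SovC is inactive.
Required activator SovC is absent, so *vorY* is not transcribed.
So VorY is not produced.
Sorbose is absent, so DulT is inactive.
Ornithine is absent, so TemZ is inactive.
With no repressor bound, *morW* is transcribed.
So MorW is produced and active.
Activator MorW is present, so *velT* is transcribed.
→ *velT* is ON.
4 of the 4 genes are transcribed.

4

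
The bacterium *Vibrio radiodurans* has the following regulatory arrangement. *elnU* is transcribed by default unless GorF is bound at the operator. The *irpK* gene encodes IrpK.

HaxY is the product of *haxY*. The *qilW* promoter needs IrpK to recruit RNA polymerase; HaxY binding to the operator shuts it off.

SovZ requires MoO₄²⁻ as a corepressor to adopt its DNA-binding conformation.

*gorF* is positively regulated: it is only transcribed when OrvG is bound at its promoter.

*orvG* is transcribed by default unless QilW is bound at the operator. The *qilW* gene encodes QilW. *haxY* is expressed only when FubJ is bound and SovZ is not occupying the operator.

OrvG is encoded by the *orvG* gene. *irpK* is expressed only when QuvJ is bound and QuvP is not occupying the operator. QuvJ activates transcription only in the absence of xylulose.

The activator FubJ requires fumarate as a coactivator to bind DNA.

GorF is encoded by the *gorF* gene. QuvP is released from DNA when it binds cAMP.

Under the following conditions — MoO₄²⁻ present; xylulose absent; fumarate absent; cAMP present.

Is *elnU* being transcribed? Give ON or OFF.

ON

cAMP is present, so QuvP is inactive.
Xylulose is absent, so QuvJ is active.
No repressor is bound and QuvJ is active, so *irpK* is transcribed.
So IrpK is produced and active.
MoO₄²⁻ is present, so SovZ is active.
Fumarate is absent, so FubJ is inactive.
With repressor SovZ bound, *haxY* is not transcribed.
So HaxY is not produced.
No repressor is bound and IrpK is active, so *qilW* is transcribed.
So QilW is produced and active.
With repressor QilW bound, *orvG* is not transcribed.
So OrvG is not produced.
Required activator OrvG is absent, so *gorF* is not transcribed.
So GorF is not produced.
With no repressor bound, *elnU* is transcribed.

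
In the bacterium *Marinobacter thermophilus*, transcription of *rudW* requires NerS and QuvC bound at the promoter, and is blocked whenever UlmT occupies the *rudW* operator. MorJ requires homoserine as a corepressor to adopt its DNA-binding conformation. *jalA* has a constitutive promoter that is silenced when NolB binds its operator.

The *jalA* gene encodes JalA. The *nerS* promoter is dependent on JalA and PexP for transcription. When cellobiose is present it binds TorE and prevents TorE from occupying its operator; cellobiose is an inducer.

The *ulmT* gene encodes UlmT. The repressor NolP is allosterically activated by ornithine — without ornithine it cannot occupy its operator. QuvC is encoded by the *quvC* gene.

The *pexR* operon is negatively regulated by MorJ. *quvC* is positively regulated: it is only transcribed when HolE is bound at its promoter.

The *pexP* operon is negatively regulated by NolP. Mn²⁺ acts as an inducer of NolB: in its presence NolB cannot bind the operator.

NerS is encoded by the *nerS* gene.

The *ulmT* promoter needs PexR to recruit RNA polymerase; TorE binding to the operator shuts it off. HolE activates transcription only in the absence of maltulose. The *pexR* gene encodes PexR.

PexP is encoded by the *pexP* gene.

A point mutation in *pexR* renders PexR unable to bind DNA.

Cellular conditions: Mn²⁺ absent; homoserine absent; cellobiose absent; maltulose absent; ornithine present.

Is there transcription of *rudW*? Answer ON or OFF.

OFF

Mn²⁺ is absent, so NolB is active.
With repressor NolB bound, *jalA* is not transcribed.
So JalA is not produced.
Ornithine is present, so NolP is active.
With repressor NolP bound, *pexP* is not transcribed.
So PexP is not produced.
Required activator JalA is absent, so *nerS* is not transcribed.
So NerS is not produced.
Cellobiose is absent, so TorE is active.
PexR is non-functional in this strain, so it has no effect.
With repressor TorE bound, *ulmT* is not transcribed.
So UlmT is not produced.
Maltulose is absent, so HolE is active.
No repressor is bound and HolE is active, so *quvC* is transcribed.
So QuvC is produced and active.
Required activator NerS is absent, so *rudW* is not transcribed.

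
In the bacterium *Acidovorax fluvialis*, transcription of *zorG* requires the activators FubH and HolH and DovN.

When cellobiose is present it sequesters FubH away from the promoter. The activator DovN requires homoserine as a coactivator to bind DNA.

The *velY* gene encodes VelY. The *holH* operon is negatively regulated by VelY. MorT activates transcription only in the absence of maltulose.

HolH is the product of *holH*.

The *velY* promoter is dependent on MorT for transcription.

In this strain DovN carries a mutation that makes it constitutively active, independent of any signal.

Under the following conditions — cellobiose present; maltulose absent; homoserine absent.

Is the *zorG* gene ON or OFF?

Cellobiose is present, so FubH is inactive.
Maltulose is absent, so MorT is active.
No repressor is bound and MorT is active, so *velY* is transcribed.
So VelY is produced and active.
With repressor VelY bound, *holH* is not transcribed.
So HolH is not produced.
DovN is constitutively active in this strain.
Required activator FubH is absent, so *zorG* is not transcribed.

OFF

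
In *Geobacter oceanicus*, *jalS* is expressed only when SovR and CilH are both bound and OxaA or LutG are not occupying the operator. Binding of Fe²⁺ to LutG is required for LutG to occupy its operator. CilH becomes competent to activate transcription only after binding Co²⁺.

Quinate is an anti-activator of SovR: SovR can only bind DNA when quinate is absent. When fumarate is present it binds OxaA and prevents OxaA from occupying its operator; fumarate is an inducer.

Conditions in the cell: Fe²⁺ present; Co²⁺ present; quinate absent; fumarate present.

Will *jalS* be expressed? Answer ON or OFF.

Quinate is absent, so SovR is active.
Fumarate is present, so OxaA is inactive.
Co²⁺ is present, so CilH is active.
Fe²⁺ is present, so LutG is active.
With repressor LutG bound, *jalS* is not transcribed.

OFF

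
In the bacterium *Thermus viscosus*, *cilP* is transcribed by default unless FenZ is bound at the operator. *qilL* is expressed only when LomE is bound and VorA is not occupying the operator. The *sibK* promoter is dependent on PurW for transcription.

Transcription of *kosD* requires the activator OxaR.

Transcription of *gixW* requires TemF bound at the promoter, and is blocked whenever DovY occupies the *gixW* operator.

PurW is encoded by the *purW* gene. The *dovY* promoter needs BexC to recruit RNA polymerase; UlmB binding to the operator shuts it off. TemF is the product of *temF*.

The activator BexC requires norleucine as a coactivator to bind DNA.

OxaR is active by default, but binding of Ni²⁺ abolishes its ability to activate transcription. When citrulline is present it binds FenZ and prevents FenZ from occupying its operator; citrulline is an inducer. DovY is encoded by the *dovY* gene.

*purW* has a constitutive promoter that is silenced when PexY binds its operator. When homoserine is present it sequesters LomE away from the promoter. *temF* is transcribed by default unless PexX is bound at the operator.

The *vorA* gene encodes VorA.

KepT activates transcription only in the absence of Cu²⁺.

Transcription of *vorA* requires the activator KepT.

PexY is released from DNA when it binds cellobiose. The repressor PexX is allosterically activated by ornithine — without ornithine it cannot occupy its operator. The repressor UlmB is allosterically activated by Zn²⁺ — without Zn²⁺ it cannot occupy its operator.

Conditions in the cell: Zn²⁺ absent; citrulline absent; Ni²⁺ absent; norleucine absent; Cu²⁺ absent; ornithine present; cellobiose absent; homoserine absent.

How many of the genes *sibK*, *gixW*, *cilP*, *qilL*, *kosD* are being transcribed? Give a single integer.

Cellobiose is absent, so PexY is active.
With repressor PexY bound, *purW* is not transcribed.
So PurW is not produced.
Required activator PurW is absent, so *sibK* is not transcribed.
→ *sibK* is OFF.
Ornithine is present, so PexX is active.
With repressor PexX bound, *temF* is not transcribed.
So TemF is not produced.
Zn²⁺ is absent, so UlmB is inactive.
Norleucine is absent, so BexC is inactive.
Required activator BexC is absent, so *dovY* is not transcribed.
So DovY is not produced.
Required activator TemF is absent, so *gixW* is not transcribed.
→ *gixW* is OFF.
Citrulline is absent, so FenZ is active.
With repressor FenZ bound, *cilP* is not transcribed.
→ *cilP* is OFF.
Homoserine is absent, so LomE is active.
Cu²⁺ is absent, so KepT is active.
No repressor is bound and KepT is active, so *vorA* is transcribed.
So VorA is produced and active.
With repressor VorA bound, *qilL* is not transcribed.
→ *qilL* is OFF.
Ni²⁺ is absent, so OxaR is active.
No repressor is bound and OxaR is active, so *kosD* is transcribed.
→ *kosD* is ON.
1 of the 5 genes is transcribed.

1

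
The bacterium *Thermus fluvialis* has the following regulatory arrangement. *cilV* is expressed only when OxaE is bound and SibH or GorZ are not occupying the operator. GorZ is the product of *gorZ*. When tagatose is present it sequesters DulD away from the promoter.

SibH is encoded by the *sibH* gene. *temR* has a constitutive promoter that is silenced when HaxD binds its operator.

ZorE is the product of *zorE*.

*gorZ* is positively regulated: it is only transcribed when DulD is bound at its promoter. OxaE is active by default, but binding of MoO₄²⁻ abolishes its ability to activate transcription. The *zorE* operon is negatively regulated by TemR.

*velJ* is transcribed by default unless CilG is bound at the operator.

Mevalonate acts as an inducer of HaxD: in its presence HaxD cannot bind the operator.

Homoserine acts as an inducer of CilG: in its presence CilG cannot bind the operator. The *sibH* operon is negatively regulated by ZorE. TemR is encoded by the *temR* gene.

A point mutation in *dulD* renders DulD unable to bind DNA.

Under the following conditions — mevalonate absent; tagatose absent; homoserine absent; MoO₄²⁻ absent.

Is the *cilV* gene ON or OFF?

ON

Mevalonate is absent, so HaxD is active.
With repressor HaxD bound, *temR* is not transcribed.
So TemR is not produced.
With no repressor bound, *zorE* is transcribed.
So ZorE is produced and active.
With repressor ZorE bound, *sibH* is not transcribed.
So SibH is not produced.
MoO₄²⁻ is absent, so OxaE is active.
DulD is non-functional in this strain, so it has no effect.
Required activator DulD is absent, so *gorZ* is not transcribed.
So GorZ is not produced.
No repressor is bound and OxaE is active, so *cilV* is transcribed.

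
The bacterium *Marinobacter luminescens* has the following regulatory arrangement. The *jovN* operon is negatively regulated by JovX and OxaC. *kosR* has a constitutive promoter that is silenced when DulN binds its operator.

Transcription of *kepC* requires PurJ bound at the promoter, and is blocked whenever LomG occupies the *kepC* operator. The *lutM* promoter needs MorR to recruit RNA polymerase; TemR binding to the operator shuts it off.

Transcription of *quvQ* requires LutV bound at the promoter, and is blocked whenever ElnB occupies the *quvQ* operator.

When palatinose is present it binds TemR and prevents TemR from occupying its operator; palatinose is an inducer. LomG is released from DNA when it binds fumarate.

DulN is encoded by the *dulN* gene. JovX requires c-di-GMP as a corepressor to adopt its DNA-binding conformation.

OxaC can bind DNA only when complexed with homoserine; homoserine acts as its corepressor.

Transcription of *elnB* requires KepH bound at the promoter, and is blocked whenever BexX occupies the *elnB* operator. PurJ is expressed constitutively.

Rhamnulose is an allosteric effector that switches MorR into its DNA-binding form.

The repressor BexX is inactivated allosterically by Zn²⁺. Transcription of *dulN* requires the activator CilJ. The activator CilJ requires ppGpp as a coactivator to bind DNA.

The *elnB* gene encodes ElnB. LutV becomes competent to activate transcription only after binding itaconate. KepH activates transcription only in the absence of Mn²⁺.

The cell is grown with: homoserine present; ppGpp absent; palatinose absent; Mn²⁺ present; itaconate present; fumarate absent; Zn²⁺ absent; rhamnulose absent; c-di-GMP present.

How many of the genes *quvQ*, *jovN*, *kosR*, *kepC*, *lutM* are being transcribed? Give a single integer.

2

Zn²⁺ is absent, so BexX is active.
Mn²⁺ is present, so KepH is inactive.
With repressor BexX bound, *elnB* is not transcribed.
So ElnB is not produced.
Itaconate is present, so LutV is active.
No repressor is bound and LutV is active, so *quvQ* is transcribed.
→ *quvQ* is ON.
c-di-GMP is present, so JovX is active.
Homoserine is present, so OxaC is active.
With repressor JovX bound, *jovN* is not transcribed.
→ *jovN* is OFF.
ppGpp is absent, so CilJ is inactive.
Required activator CilJ is absent, so *dulN* is not transcribed.
So DulN is not produced.
With no repressor bound, *kosR* is transcribed.
→ *kosR* is ON.
PurJ is produced constitutively and is active.
Fumarate is absent, so LomG is active.
With repressor LomG bound, *kepC* is not transcribed.
→ *kepC* is OFF.
Rhamnulose is absent, so MorR is inactive.
Palatinose is absent, so TemR is active.
With repressor TemR bound, *lutM* is not transcribed.
→ *lutM* is OFF.
2 of the 5 genes are transcribed.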